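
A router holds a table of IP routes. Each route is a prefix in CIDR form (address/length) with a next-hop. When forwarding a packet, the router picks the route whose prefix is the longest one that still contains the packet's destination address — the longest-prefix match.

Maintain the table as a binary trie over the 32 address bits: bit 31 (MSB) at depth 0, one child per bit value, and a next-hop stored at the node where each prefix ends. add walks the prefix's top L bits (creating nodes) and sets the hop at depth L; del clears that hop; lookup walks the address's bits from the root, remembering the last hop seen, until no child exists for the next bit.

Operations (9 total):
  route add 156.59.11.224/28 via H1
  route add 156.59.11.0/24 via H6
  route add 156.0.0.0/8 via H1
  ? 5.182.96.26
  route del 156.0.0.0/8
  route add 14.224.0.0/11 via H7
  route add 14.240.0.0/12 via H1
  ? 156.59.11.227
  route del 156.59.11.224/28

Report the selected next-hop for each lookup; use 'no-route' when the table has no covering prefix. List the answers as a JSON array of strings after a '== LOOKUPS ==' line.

Trace:
  + 156.59.11.224/28 (H1) depth=28
  + 156.59.11.0/24 (H6) depth=24
  + 156.0.0.0/8 (H1) depth=8
  Q 5.182.96.26: descend ε ; hops seen [∅] ; pick no-route
  del 156.0.0.0/8 (clear depth 8)
  + 14.224.0.0/11 (H7) depth=11
  + 14.240.0.0/12 (H1) depth=12
  Q 156.59.11.227: descend 1001110000111011000010111110 ; hops seen [H6,H1] ; pick H1
  del 156.59.11.224/28 (clear depth 28)

== LOOKUPS ==
["no-route","H1"]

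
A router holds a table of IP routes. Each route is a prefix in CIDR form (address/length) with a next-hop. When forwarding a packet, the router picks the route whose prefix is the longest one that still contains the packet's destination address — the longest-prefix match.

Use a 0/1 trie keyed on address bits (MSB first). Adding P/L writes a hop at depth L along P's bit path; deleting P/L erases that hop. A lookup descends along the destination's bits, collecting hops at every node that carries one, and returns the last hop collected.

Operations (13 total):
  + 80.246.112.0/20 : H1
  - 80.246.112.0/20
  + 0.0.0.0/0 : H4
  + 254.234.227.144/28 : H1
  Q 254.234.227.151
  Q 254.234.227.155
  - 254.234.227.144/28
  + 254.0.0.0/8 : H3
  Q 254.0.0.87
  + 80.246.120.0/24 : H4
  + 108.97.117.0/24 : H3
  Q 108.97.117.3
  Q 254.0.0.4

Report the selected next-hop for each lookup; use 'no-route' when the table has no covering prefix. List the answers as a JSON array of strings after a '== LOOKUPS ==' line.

Trace:
  + 80.246.112.0/20 (H1) depth=20
  - 80.246.112.0/20 clear@20
  + 0.0.0.0/0 (H4) depth=0
  + 254.234.227.144/28 (H1) depth=28
  Q 254.234.227.151: descend 1111111011101010111000111001 ; hops seen [H4,H1] ; pick H1
  Q 254.234.227.155: descend 1111111011101010111000111001 ; hops seen [H4,H1] ; pick H1
  - 254.234.227.144/28 clear@28
  + 254.0.0.0/8 (H3) depth=8
  Q 254.0.0.87: descend 11111110 ; hops seen [H4,H3] ; pick H3
  + 80.246.120.0/24 (H4) depth=24
  + 108.97.117.0/24 (H3) depth=24
  Q 108.97.117.3: descend 011011000110000101110101 ; hops seen [H4,H3] ; pick H3
  Q 254.0.0.4: descend 11111110 ; hops seen [H4,H3] ; pick H3

== LOOKUPS ==
["H1","H1","H3","H3","H3"]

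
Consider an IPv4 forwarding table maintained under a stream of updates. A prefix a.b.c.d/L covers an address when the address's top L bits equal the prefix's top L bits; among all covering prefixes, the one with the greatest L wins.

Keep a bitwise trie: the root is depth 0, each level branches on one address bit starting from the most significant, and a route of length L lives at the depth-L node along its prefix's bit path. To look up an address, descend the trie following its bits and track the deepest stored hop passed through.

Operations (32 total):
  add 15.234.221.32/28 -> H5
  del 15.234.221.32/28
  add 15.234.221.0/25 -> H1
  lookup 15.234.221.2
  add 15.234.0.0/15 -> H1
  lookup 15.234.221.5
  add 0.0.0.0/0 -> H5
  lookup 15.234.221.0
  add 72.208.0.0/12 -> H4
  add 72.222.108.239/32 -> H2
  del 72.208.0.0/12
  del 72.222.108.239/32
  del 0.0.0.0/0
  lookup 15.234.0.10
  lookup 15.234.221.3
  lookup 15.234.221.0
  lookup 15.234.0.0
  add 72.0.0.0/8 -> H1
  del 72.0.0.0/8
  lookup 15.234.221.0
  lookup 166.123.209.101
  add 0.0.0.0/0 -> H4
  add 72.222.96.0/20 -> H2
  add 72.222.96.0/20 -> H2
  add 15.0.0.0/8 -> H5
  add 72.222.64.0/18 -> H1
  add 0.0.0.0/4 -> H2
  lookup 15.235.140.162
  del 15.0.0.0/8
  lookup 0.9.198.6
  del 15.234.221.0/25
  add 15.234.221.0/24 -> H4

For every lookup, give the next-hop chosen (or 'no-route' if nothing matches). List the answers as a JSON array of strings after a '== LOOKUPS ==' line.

Trace:
  add 15.234.221.32/28 -> H5 at depth 28
  - 15.234.221.32/28 clear@28
  add 15.234.221.0/25 -> H1 at depth 25
  ? 15.234.221.2  path d0:-→d1:-→d2:-→d3:-→d4:-→d5:-→d6:-→d7:-→d8:-→d9:-→d10:-→d11:-→d12:-→d13:-→d14:-→d15:-→d16:-→d17:-→d18:-→d19:-→d20:-→d21:-→d22:-→d23:-→d24:-→d25:H1→d26:-  best=H1
  add 15.234.0.0/15 -> H1 at depth 15
  ? 15.234.221.5  path d0:-→d1:-→d2:-→d3:-→d4:-→d5:-→d6:-→d7:-→d8:-→d9:-→d10:-→d11:-→d12:-→d13:-→d14:-→d15:H1→d16:-→d17:-→d18:-→d19:-→d20:-→d21:-→d22:-→d23:-→d24:-→d25:H1→d26:-  best=H1
  add 0.0.0.0/0 -> H5 at depth 0
  ? 15.234.221.0  path d0:H5→d1:-→d2:-→d3:-→d4:-→d5:-→d6:-→d7:-→d8:-→d9:-→d10:-→d11:-→d12:-→d13:-→d14:-→d15:H1→d16:-→d17:-→d18:-→d19:-→d20:-→d21:-→d22:-→d23:-→d24:-→d25:H1→d26:-  best=H1
  add 72.208.0.0/12 -> H4 at depth 12
  add 72.222.108.239/32 -> H2 at depth 32
  - 72.208.0.0/12 clear@12
  - 72.222.108.239/32 clear@32
  - 0.0.0.0/0 clear@0
  ? 15.234.0.10  path d0:-→d1:-→d2:-→d3:-→d4:-→d5:-→d6:-→d7:-→d8:-→d9:-→d10:-→d11:-→d12:-→d13:-→d14:-→d15:H1→d16:-  best=H1
  ? 15.234.221.3  path d0:-→d1:-→d2:-→d3:-→d4:-→d5:-→d6:-→d7:-→d8:-→d9:-→d10:-→d11:-→d12:-→d13:-→d14:-→d15:H1→d16:-→d17:-→d18:-→d19:-→d20:-→d21:-→d22:-→d23:-→d24:-→d25:H1→d26:-  best=H1
  ? 15.234.221.0  path d0:-→d1:-→d2:-→d3:-→d4:-→d5:-→d6:-→d7:-→d8:-→d9:-→d10:-→d11:-→d12:-→d13:-→d14:-→d15:H1→d16:-→d17:-→d18:-→d19:-→d20:-→d21:-→d22:-→d23:-→d24:-→d25:H1→d26:-  best=H1
  ? 15.234.0.0  path d0:-→d1:-→d2:-→d3:-→d4:-→d5:-→d6:-→d7:-→d8:-→d9:-→d10:-→d11:-→d12:-→d13:-→d14:-→d15:H1→d16:-  best=H1
  add 72.0.0.0/8 -> H1 at depth 8
  - 72.0.0.0/8 clear@8
  ? 15.234.221.0  path d0:-→d1:-→d2:-→d3:-→d4:-→d5:-→d6:-→d7:-→d8:-→d9:-→d10:-→d11:-→d12:-→d13:-→d14:-→d15:H1→d16:-→d17:-→d18:-→d19:-→d20:-→d21:-→d22:-→d23:-→d24:-→d25:H1→d26:-  best=H1
  ? 166.123.209.101  path d0:-  best=no-route
  add 0.0.0.0/0 -> H4 at depth 0
  add 72.222.96.0/20 -> H2 at depth 20
  add 72.222.96.0/20 -> H2 at depth 20
  add 15.0.0.0/8 -> H5 at depth 8
  add 72.222.64.0/18 -> H1 at depth 18
  add 0.0.0.0/4 -> H2 at depth 4
  ? 15.235.140.162  path d0:H4→d1:-→d2:-→d3:-→d4:H2→d5:-→d6:-→d7:-→d8:H5→d9:-→d10:-→d11:-→d12:-→d13:-→d14:-→d15:H1  best=H1
  - 15.0.0.0/8 clear@8
  ? 0.9.198.6  path d0:H4→d1:-→d2:-→d3:-→d4:H2  best=H2
  - 15.234.221.0/25 clear@25
  add 15.234.221.0/24 -> H4 at depth 24

== LOOKUPS ==
["H1","H1","H1","H1","H1","H1","H1","H1","no-route","H1","H2"]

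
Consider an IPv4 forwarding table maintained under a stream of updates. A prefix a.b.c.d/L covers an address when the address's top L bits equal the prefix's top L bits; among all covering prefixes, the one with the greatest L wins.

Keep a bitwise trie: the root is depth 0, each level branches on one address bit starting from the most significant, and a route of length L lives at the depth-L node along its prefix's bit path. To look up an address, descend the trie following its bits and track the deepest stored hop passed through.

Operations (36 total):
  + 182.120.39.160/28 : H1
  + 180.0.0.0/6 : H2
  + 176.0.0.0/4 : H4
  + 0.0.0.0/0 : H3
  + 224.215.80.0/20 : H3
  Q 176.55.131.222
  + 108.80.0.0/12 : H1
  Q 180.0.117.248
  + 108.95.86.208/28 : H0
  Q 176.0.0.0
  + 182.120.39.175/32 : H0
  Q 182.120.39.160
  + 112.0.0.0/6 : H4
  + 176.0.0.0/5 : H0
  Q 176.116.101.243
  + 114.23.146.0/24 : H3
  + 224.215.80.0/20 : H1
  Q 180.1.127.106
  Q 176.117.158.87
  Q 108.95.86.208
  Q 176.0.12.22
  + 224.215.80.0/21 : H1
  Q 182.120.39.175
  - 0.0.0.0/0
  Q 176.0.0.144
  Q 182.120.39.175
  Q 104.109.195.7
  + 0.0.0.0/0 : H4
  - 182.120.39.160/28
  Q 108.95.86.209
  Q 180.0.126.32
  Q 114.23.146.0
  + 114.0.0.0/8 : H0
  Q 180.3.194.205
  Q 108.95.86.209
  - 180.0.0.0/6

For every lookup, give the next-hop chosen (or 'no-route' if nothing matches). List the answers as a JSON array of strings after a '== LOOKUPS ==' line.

Apply in order:
  add 182.120.39.160/28 -> H1 at depth 28
  add 180.0.0.0/6 -> H2 at depth 6
  add 176.0.0.0/4 -> H4 at depth 4
  add 0.0.0.0/0 -> H3 at depth 0
  add 224.215.80.0/20 -> H3 at depth 20
  ? 176.55.131.222  path d0:H3→d1:-→d2:-→d3:-→d4:H4→d5:-  best=H4
  add 108.80.0.0/12 -> H1 at depth 12
  ? 180.0.117.248  path d0:H3→d1:-→d2:-→d3:-→d4:H4→d5:-→d6:H2  best=H2
  add 108.95.86.208/28 -> H0 at depth 28
  ? 176.0.0.0  path d0:H3→d1:-→d2:-→d3:-→d4:H4→d5:-  best=H4
  add 182.120.39.175/32 -> H0 at depth 32
  ? 182.120.39.160  path d0:H3→d1:-→d2:-→d3:-→d4:H4→d5:-→d6:H2→d7:-→d8:-→d9:-→d10:-→d11:-→d12:-→d13:-→d14:-→d15:-→d16:-→d17:-→d18:-→d19:-→d20:-→d21:-→d22:-→d23:-→d24:-→d25:-→d26:-→d27:-→d28:H1  best=H1
  add 112.0.0.0/6 -> H4 at depth 6
  add 176.0.0.0/5 -> H0 at depth 5
  ? 176.116.101.243  path d0:H3→d1:-→d2:-→d3:-→d4:H4→d5:H0  best=H0
  add 114.23.146.0/24 -> H3 at depth 24
  add 224.215.80.0/20 -> H1 at depth 20
  ? 180.1.127.106  path d0:H3→d1:-→d2:-→d3:-→d4:H4→d5:H0→d6:H2  best=H2
  ? 176.117.158.87  path d0:H3→d1:-→d2:-→d3:-→d4:H4→d5:H0  best=H0
  ? 108.95.86.208  path d0:H3→d1:-→d2:-→d3:-→d4:-→d5:-→d6:-→d7:-→d8:-→d9:-→d10:-→d11:-→d12:H1→d13:-→d14:-→d15:-→d16:-→d17:-→d18:-→d19:-→d20:-→d21:-→d22:-→d23:-→d24:-→d25:-→d26:-→d27:-→d28:H0  best=H0
  ? 176.0.12.22  path d0:H3→d1:-→d2:-→d3:-→d4:H4→d5:H0  best=H0
  add 224.215.80.0/21 -> H1 at depth 21
  ? 182.120.39.175  path d0:H3→d1:-→d2:-→d3:-→d4:H4→d5:H0→d6:H2→d7:-→d8:-→d9:-→d10:-→d11:-→d12:-→d13:-→d14:-→d15:-→d16:-→d17:-→d18:-→d19:-→d20:-→d21:-→d22:-→d23:-→d24:-→d25:-→d26:-→d27:-→d28:H1→d29:-→d30:-→d31:-→d32:H0  best=H0
  del 0.0.0.0/0 (clear depth 0)
  ? 176.0.0.144  path d0:-→d1:-→d2:-→d3:-→d4:H4→d5:H0  best=H0
  ? 182.120.39.175  path d0:-→d1:-→d2:-→d3:-→d4:H4→d5:H0→d6:H2→d7:-→d8:-→d9:-→d10:-→d11:-→d12:-→d13:-→d14:-→d15:-→d16:-→d17:-→d18:-→d19:-→d20:-→d21:-→d22:-→d23:-→d24:-→d25:-→d26:-→d27:-→d28:H1→d29:-→d30:-→d31:-→d32:H0  best=H0
  ? 104.109.195.7  path d0:-→d1:-→d2:-→d3:-→d4:-→d5:-  best=no-route
  add 0.0.0.0/0 -> H4 at depth 0
  del 182.120.39.160/28 (clear depth 28)
  ? 108.95.86.209  path d0:H4→d1:-→d2:-→d3:-→d4:-→d5:-→d6:-→d7:-→d8:-→d9:-→d10:-→d11:-→d12:H1→d13:-→d14:-→d15:-→d16:-→d17:-→d18:-→d19:-→d20:-→d21:-→d22:-→d23:-→d24:-→d25:-→d26:-→d27:-→d28:H0  best=H0
  ? 180.0.126.32  path d0:H4→d1:-→d2:-→d3:-→d4:H4→d5:H0→d6:H2  best=H2
  ? 114.23.146.0  path d0:H4→d1:-→d2:-→d3:-→d4:-→d5:-→d6:H4→d7:-→d8:-→d9:-→d10:-→d11:-→d12:-→d13:-→d14:-→d15:-→d16:-→d17:-→d18:-→d19:-→d20:-→d21:-→d22:-→d23:-→d24:H3  best=H3
  add 114.0.0.0/8 -> H0 at depth 8
  ? 180.3.194.205  path d0:H4→d1:-→d2:-→d3:-→d4:H4→d5:H0→d6:H2  best=H2
  ? 108.95.86.209  path d0:H4→d1:-→d2:-→d3:-→d4:-→d5:-→d6:-→d7:-→d8:-→d9:-→d10:-→d11:-→d12:H1→d13:-→d14:-→d15:-→d16:-→d17:-→d18:-→d19:-→d20:-→d21:-→d22:-→d23:-→d24:-→d25:-→d26:-→d27:-→d28:H0  best=H0
  del 180.0.0.0/6 (clear depth 6)

== LOOKUPS ==
["H4","H2","H4","H1","H0","H2","H0","H0","H0","H0","H0","H0","no-route","H0","H2","H3","H2","H0"]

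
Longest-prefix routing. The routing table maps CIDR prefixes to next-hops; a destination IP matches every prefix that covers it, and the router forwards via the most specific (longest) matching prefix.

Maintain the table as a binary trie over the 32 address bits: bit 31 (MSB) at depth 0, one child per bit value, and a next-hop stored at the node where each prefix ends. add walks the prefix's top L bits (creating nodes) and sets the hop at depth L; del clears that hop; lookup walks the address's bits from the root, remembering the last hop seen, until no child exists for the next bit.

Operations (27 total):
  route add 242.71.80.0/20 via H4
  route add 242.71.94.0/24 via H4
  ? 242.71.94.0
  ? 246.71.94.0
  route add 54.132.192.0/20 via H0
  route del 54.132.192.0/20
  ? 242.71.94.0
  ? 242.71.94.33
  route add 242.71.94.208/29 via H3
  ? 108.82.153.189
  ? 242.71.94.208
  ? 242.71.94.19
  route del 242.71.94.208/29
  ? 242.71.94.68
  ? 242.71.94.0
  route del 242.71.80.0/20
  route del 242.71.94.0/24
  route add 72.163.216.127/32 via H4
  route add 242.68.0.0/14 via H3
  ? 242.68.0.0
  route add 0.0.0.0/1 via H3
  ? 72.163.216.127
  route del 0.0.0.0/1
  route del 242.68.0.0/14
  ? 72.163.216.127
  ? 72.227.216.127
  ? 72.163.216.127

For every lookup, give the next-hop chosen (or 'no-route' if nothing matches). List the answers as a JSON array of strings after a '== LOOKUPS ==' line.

Process each operation:
  add 242.71.80.0/20 -> H4 at depth 20
  add 242.71.94.0/24 -> H4 at depth 24
  lookup 242.71.94.0: bits 111100100100011101011110 walk d0:-→d1:-→d2:-→d3:-→d4:-→d5:-→d6:-→d7:-→d8:-→d9:-→d10:-→d11:-→d12:-→d13:-→d14:-→d15:-→d16:-→d17:-→d18:-→d19:-→d20:H4→d21:-→d22:-→d23:-→d24:H4 -> H4
  lookup 246.71.94.0: bits 11110 walk d0:-→d1:-→d2:-→d3:-→d4:-→d5:- -> no-route
  add 54.132.192.0/20 -> H0 at depth 20
  del 54.132.192.0/20 (clear depth 20)
  lookup 242.71.94.0: bits 111100100100011101011110 walk d0:-→d1:-→d2:-→d3:-→d4:-→d5:-→d6:-→d7:-→d8:-→d9:-→d10:-→d11:-→d12:-→d13:-→d14:-→d15:-→d16:-→d17:-→d18:-→d19:-→d20:H4→d21:-→d22:-→d23:-→d24:H4 -> H4
  lookup 242.71.94.33: bits 111100100100011101011110 walk d0:-→d1:-→d2:-→d3:-→d4:-→d5:-→d6:-→d7:-→d8:-→d9:-→d10:-→d11:-→d12:-→d13:-→d14:-→d15:-→d16:-→d17:-→d18:-→d19:-→d20:H4→d21:-→d22:-→d23:-→d24:H4 -> H4
  add 242.71.94.208/29 -> H3 at depth 29
  lookup 108.82.153.189: bits 0 walk d0:-→d1:- -> no-route
  lookup 242.71.94.208: bits 11110010010001110101111011010 walk d0:-→d1:-→d2:-→d3:-→d4:-→d5:-→d6:-→d7:-→d8:-→d9:-→d10:-→d11:-→d12:-→d13:-→d14:-→d15:-→d16:-→d17:-→d18:-→d19:-→d20:H4→d21:-→d22:-→d23:-→d24:H4→d25:-→d26:-→d27:-→d28:-→d29:H3 -> H3
  lookup 242.71.94.19: bits 111100100100011101011110 walk d0:-→d1:-→d2:-→d3:-→d4:-→d5:-→d6:-→d7:-→d8:-→d9:-→d10:-→d11:-→d12:-→d13:-→d14:-→d15:-→d16:-→d17:-→d18:-→d19:-→d20:H4→d21:-→d22:-→d23:-→d24:H4 -> H4
  del 242.71.94.208/29 (clear depth 29)
  lookup 242.71.94.68: bits 111100100100011101011110 walk d0:-→d1:-→d2:-→d3:-→d4:-→d5:-→d6:-→d7:-→d8:-→d9:-→d10:-→d11:-→d12:-→d13:-→d14:-→d15:-→d16:-→d17:-→d18:-→d19:-→d20:H4→d21:-→d22:-→d23:-→d24:H4 -> H4
  lookup 242.71.94.0: bits 111100100100011101011110 walk d0:-→d1:-→d2:-→d3:-→d4:-→d5:-→d6:-→d7:-→d8:-→d9:-→d10:-→d11:-→d12:-→d13:-→d14:-→d15:-→d16:-→d17:-→d18:-→d19:-→d20:H4→d21:-→d22:-→d23:-→d24:H4 -> H4
  del 242.71.80.0/20 (clear depth 20)
  del 242.71.94.0/24 (clear depth 24)
  add 72.163.216.127/32 -> H4 at depth 32
  add 242.68.0.0/14 -> H3 at depth 14
  lookup 242.68.0.0: bits 11110010010001 walk d0:-→d1:-→d2:-→d3:-→d4:-→d5:-→d6:-→d7:-→d8:-→d9:-→d10:-→d11:-→d12:-→d13:-→d14:H3 -> H3
  add 0.0.0.0/1 -> H3 at depth 1
  lookup 72.163.216.127: bits 01001000101000111101100001111111 walk d0:-→d1:H3→d2:-→d3:-→d4:-→d5:-→d6:-→d7:-→d8:-→d9:-→d10:-→d11:-→d12:-→d13:-→d14:-→d15:-→d16:-→d17:-→d18:-→d19:-→d20:-→d21:-→d22:-→d23:-→d24:-→d25:-→d26:-→d27:-→d28:-→d29:-→d30:-→d31:-→d32:H4 -> H4
  del 0.0.0.0/1 (clear depth 1)
  del 242.68.0.0/14 (clear depth 14)
  lookup 72.163.216.127: bits 01001000101000111101100001111111 walk d0:-→d1:-→d2:-→d3:-→d4:-→d5:-→d6:-→d7:-→d8:-→d9:-→d10:-→d11:-→d12:-→d13:-→d14:-→d15:-→d16:-→d17:-→d18:-→d19:-→d20:-→d21:-→d22:-→d23:-→d24:-→d25:-→d26:-→d27:-→d28:-→d29:-→d30:-→d31:-→d32:H4 -> H4
  lookup 72.227.216.127: bits 010010001 walk d0:-→d1:-→d2:-→d3:-→d4:-→d5:-→d6:-→d7:-→d8:-→d9:- -> no-route
  lookup 72.163.216.127: bits 01001000101000111101100001111111 walk d0:-→d1:-→d2:-→d3:-→d4:-→d5:-→d6:-→d7:-→d8:-→d9:-→d10:-→d11:-→d12:-→d13:-→d14:-→d15:-→d16:-→d17:-→d18:-→d19:-→d20:-→d21:-→d22:-→d23:-→d24:-→d25:-→d26:-→d27:-→d28:-→d29:-→d30:-→d31:-→d32:H4 -> H4

== LOOKUPS ==
["H4","no-route","H4","H4","no-route","H3","H4","H4","H4","H3","H4","H4","no-route","H4"]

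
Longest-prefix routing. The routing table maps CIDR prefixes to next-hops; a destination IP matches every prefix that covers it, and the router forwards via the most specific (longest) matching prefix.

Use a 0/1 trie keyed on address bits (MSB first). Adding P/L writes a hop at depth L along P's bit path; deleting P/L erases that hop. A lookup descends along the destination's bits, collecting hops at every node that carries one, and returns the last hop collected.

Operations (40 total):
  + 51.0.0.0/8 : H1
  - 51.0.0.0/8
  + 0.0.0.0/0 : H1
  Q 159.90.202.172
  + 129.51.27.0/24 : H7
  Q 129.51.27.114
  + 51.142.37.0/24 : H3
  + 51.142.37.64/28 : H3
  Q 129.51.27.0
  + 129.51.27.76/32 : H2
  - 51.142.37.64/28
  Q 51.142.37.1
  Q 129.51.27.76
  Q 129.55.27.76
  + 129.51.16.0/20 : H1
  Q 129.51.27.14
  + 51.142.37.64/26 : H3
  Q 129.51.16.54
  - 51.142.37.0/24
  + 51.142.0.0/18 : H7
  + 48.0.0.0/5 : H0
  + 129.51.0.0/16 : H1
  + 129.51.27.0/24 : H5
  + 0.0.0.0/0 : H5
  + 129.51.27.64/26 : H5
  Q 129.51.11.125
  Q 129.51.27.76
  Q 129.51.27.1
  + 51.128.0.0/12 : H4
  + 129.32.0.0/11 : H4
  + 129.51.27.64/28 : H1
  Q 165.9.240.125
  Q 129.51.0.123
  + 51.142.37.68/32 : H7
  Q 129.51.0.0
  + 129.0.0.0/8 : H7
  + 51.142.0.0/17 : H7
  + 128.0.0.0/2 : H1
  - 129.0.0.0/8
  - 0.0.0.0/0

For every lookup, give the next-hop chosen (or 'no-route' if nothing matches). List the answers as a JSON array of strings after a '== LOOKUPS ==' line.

Apply in order:
  + 51.0.0.0/8 (H1) depth=8
  del 51.0.0.0/8 (clear depth 8)
  + 0.0.0.0/0 (H1) depth=0
  ? 159.90.202.172  path d0:H1  best=H1
  + 129.51.27.0/24 (H7) depth=24
  ? 129.51.27.114  path d0:H1→d1:-→d2:-→d3:-→d4:-→d5:-→d6:-→d7:-→d8:-→d9:-→d10:-→d11:-→d12:-→d13:-→d14:-→d15:-→d16:-→d17:-→d18:-→d19:-→d20:-→d21:-→d22:-→d23:-→d24:H7  best=H7
  + 51.142.37.0/24 (H3) depth=24
  + 51.142.37.64/28 (H3) depth=28
  ? 129.51.27.0  path d0:H1→d1:-→d2:-→d3:-→d4:-→d5:-→d6:-→d7:-→d8:-→d9:-→d10:-→d11:-→d12:-→d13:-→d14:-→d15:-→d16:-→d17:-→d18:-→d19:-→d20:-→d21:-→d22:-→d23:-→d24:H7  best=H7
  + 129.51.27.76/32 (H2) depth=32
  del 51.142.37.64/28 (clear depth 28)
  ? 51.142.37.1  path d0:H1→d1:-→d2:-→d3:-→d4:-→d5:-→d6:-→d7:-→d8:-→d9:-→d10:-→d11:-→d12:-→d13:-→d14:-→d15:-→d16:-→d17:-→d18:-→d19:-→d20:-→d21:-→d22:-→d23:-→d24:H3→d25:-  best=H3
  ? 129.51.27.76  path d0:H1→d1:-→d2:-→d3:-→d4:-→d5:-→d6:-→d7:-→d8:-→d9:-→d10:-→d11:-→d12:-→d13:-→d14:-→d15:-→d16:-→d17:-→d18:-→d19:-→d20:-→d21:-→d22:-→d23:-→d24:H7→d25:-→d26:-→d27:-→d28:-→d29:-→d30:-→d31:-→d32:H2  best=H2
  ? 129.55.27.76  path d0:H1→d1:-→d2:-→d3:-→d4:-→d5:-→d6:-→d7:-→d8:-→d9:-→d10:-→d11:-→d12:-→d13:-  best=H1
  + 129.51.16.0/20 (H1) depth=20
  ? 129.51.27.14  path d0:H1→d1:-→d2:-→d3:-→d4:-→d5:-→d6:-→d7:-→d8:-→d9:-→d10:-→d11:-→d12:-→d13:-→d14:-→d15:-→d16:-→d17:-→d18:-→d19:-→d20:H1→d21:-→d22:-→d23:-→d24:H7→d25:-  best=H7
  + 51.142.37.64/26 (H3) depth=26
  ? 129.51.16.54  path d0:H1→d1:-→d2:-→d3:-→d4:-→d5:-→d6:-→d7:-→d8:-→d9:-→d10:-→d11:-→d12:-→d13:-→d14:-→d15:-→d16:-→d17:-→d18:-→d19:-→d20:H1  best=H1
  del 51.142.37.0/24 (clear depth 24)
  + 51.142.0.0/18 (H7) depth=18
  + 48.0.0.0/5 (H0) depth=5
  + 129.51.0.0/16 (H1) depth=16
  + 129.51.27.0/24 (H5) depth=24
  + 0.0.0.0/0 (H5) depth=0
  + 129.51.27.64/26 (H5) depth=26
  ? 129.51.11.125  path d0:H5→d1:-→d2:-→d3:-→d4:-→d5:-→d6:-→d7:-→d8:-→d9:-→d10:-→d11:-→d12:-→d13:-→d14:-→d15:-→d16:H1→d17:-→d18:-→d19:-  best=H1
  ? 129.51.27.76  path d0:H5→d1:-→d2:-→d3:-→d4:-→d5:-→d6:-→d7:-→d8:-→d9:-→d10:-→d11:-→d12:-→d13:-→d14:-→d15:-→d16:H1→d17:-→d18:-→d19:-→d20:H1→d21:-→d22:-→d23:-→d24:H5→d25:-→d26:H5→d27:-→d28:-→d29:-→d30:-→d31:-→d32:H2  best=H2
  ? 129.51.27.1  path d0:H5→d1:-→d2:-→d3:-→d4:-→d5:-→d6:-→d7:-→d8:-→d9:-→d10:-→d11:-→d12:-→d13:-→d14:-→d15:-→d16:H1→d17:-→d18:-→d19:-→d20:H1→d21:-→d22:-→d23:-→d24:H5→d25:-  best=H5
  + 51.128.0.0/12 (H4) depth=12
  + 129.32.0.0/11 (H4) depth=11
  + 129.51.27.64/28 (H1) depth=28
  ? 165.9.240.125  path d0:H5→d1:-→d2:-  best=H5
  ? 129.51.0.123  path d0:H5→d1:-→d2:-→d3:-→d4:-→d5:-→d6:-→d7:-→d8:-→d9:-→d10:-→d11:H4→d12:-→d13:-→d14:-→d15:-→d16:H1→d17:-→d18:-→d19:-  best=H1
  + 51.142.37.68/32 (H7) depth=32
  ? 129.51.0.0  path d0:H5→d1:-→d2:-→d3:-→d4:-→d5:-→d6:-→d7:-→d8:-→d9:-→d10:-→d11:H4→d12:-→d13:-→d14:-→d15:-→d16:H1→d17:-→d18:-→d19:-  best=H1
  + 129.0.0.0/8 (H7) depth=8
  + 51.142.0.0/17 (H7) depth=17
  + 128.0.0.0/2 (H1) depth=2
  del 129.0.0.0/8 (clear depth 8)
  del 0.0.0.0/0 (clear depth 0)

== LOOKUPS ==
["H1","H7","H7","H3","H2","H1","H7","H1","H1","H2","H5","H5","H1","H1"]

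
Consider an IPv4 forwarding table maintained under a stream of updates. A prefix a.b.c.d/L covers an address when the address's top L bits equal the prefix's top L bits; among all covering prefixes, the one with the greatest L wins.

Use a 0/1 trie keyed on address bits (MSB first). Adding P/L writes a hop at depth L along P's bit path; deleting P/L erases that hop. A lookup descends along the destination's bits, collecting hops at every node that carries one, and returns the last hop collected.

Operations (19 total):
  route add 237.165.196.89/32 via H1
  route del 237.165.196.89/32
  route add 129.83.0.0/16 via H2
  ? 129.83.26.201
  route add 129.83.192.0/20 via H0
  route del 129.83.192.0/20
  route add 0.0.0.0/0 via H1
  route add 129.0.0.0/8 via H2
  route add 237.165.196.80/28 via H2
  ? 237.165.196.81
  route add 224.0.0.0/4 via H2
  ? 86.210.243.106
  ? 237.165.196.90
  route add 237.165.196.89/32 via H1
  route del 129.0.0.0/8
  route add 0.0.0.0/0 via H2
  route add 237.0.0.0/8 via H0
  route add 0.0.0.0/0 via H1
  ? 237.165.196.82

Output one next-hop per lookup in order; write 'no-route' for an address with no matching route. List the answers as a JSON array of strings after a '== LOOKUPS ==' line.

Apply in order:
  add 237.165.196.89/32 -> H1 at depth 32
  - 237.165.196.89/32 clear@32
  add 129.83.0.0/16 -> H2 at depth 16
  Q 129.83.26.201: descend 1000000101010011 ; hops seen [H2] ; pick H2
  add 129.83.192.0/20 -> H0 at depth 20
  - 129.83.192.0/20 clear@20
  add 0.0.0.0/0 -> H1 at depth 0
  add 129.0.0.0/8 -> H2 at depth 8
  add 237.165.196.80/28 -> H2 at depth 28
  Q 237.165.196.81: descend 1110110110100101110001000101 ; hops seen [H1,H2] ; pick H2
  add 224.0.0.0/4 -> H2 at depth 4
  Q 86.210.243.106: descend ε ; hops seen [H1] ; pick H1
  Q 237.165.196.90: descend 111011011010010111000100010110 ; hops seen [H1,H2,H2] ; pick H2
  add 237.165.196.89/32 -> H1 at depth 32
  - 129.0.0.0/8 clear@8
  add 0.0.0.0/0 -> H2 at depth 0
  add 237.0.0.0/8 -> H0 at depth 8
  add 0.0.0.0/0 -> H1 at depth 0
  Q 237.165.196.82: descend 1110110110100101110001000101 ; hops seen [H1,H2,H0,H2] ; pick H2

== LOOKUPS ==
["H2","H2","H1","H2","H2"]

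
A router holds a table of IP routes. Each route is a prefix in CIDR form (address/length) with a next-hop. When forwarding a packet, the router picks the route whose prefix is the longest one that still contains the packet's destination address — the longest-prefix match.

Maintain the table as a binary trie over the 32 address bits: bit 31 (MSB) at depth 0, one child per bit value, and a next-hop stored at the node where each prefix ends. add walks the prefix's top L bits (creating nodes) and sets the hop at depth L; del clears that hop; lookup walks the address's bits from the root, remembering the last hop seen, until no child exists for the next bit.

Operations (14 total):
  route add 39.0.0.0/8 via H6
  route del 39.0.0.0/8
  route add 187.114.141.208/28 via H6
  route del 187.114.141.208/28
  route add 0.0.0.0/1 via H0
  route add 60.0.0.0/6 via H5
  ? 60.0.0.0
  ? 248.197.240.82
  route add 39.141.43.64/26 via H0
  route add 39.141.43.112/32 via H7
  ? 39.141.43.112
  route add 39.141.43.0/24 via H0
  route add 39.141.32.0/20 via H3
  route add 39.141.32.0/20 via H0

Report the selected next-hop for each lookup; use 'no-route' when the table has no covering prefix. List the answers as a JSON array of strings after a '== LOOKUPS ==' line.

Process each operation:
  + 39.0.0.0/8 (H6) depth=8
  - 39.0.0.0/8 clear@8
  + 187.114.141.208/28 (H6) depth=28
  - 187.114.141.208/28 clear@28
  + 0.0.0.0/1 (H0) depth=1
  + 60.0.0.0/6 (H5) depth=6
  lookup 60.0.0.0: bits 001111 walk d0:-→d1:H0→d2:-→d3:-→d4:-→d5:-→d6:H5 -> H5
  lookup 248.197.240.82: bits 1 walk d0:-→d1:- -> no-route
  + 39.141.43.64/26 (H0) depth=26
  + 39.141.43.112/32 (H7) depth=32
  lookup 39.141.43.112: bits 00100111100011010010101101110000 walk d0:-→d1:H0→d2:-→d3:-→d4:-→d5:-→d6:-→d7:-→d8:-→d9:-→d10:-→d11:-→d12:-→d13:-→d14:-→d15:-→d16:-→d17:-→d18:-→d19:-→d20:-→d21:-→d22:-→d23:-→d24:-→d25:-→d26:H0→d27:-→d28:-→d29:-→d30:-→d31:-→d32:H7 -> H7
  + 39.141.43.0/24 (H0) depth=24
  + 39.141.32.0/20 (H3) depth=20
  + 39.141.32.0/20 (H0) depth=20

== LOOKUPS ==
["H5","no-route","H7"]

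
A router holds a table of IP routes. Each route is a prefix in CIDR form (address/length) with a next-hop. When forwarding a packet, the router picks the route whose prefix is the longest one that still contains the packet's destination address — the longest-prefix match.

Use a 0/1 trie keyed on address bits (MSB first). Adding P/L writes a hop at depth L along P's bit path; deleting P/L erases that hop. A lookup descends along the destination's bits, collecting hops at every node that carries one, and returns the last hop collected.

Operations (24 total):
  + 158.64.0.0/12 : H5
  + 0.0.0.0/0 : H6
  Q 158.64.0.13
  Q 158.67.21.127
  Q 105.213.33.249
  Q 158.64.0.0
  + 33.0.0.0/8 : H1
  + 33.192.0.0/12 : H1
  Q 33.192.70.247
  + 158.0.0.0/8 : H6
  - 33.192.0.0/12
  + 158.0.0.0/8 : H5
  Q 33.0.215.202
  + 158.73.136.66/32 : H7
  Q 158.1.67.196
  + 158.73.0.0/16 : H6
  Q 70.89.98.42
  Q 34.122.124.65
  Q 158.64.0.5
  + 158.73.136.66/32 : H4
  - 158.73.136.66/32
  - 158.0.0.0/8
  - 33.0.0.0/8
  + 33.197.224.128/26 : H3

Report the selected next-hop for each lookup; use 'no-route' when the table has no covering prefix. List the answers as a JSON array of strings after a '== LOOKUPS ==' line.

Apply in order:
  + 158.64.0.0/12 (H5) depth=12
  + 0.0.0.0/0 (H6) depth=0
  ? 158.64.0.13  path d0:H6→d1:-→d2:-→d3:-→d4:-→d5:-→d6:-→d7:-→d8:-→d9:-→d10:-→d11:-→d12:H5  best=H5
  ? 158.67.21.127  path d0:H6→d1:-→d2:-→d3:-→d4:-→d5:-→d6:-→d7:-→d8:-→d9:-→d10:-→d11:-→d12:H5  best=H5
  ? 105.213.33.249  path d0:H6  best=H6
  ? 158.64.0.0  path d0:H6→d1:-→d2:-→d3:-→d4:-→d5:-→d6:-→d7:-→d8:-→d9:-→d10:-→d11:-→d12:H5  best=H5
  + 33.0.0.0/8 (H1) depth=8
  + 33.192.0.0/12 (H1) depth=12
  ? 33.192.70.247  path d0:H6→d1:-→d2:-→d3:-→d4:-→d5:-→d6:-→d7:-→d8:H1→d9:-→d10:-→d11:-→d12:H1  best=H1
  + 158.0.0.0/8 (H6) depth=8
  - 33.192.0.0/12 clear@12
  + 158.0.0.0/8 (H5) depth=8
  ? 33.0.215.202  path d0:H6→d1:-→d2:-→d3:-→d4:-→d5:-→d6:-→d7:-→d8:H1  best=H1
  + 158.73.136.66/32 (H7) depth=32
  ? 158.1.67.196  path d0:H6→d1:-→d2:-→d3:-→d4:-→d5:-→d6:-→d7:-→d8:H5→d9:-  best=H5
  + 158.73.0.0/16 (H6) depth=16
  ? 70.89.98.42  path d0:H6→d1:-  best=H6
  ? 34.122.124.65  path d0:H6→d1:-→d2:-→d3:-→d4:-→d5:-→d6:-  best=H6
  ? 158.64.0.5  path d0:H6→d1:-→d2:-→d3:-→d4:-→d5:-→d6:-→d7:-→d8:H5→d9:-→d10:-→d11:-→d12:H5  best=H5
  + 158.73.136.66/32 (H4) depth=32
  - 158.73.136.66/32 clear@32
  - 158.0.0.0/8 clear@8
  - 33.0.0.0/8 clear@8
  + 33.197.224.128/26 (H3) depth=26

== LOOKUPS ==
["H5","H5","H6","H5","H1","H1","H5","H6","H6","H5"]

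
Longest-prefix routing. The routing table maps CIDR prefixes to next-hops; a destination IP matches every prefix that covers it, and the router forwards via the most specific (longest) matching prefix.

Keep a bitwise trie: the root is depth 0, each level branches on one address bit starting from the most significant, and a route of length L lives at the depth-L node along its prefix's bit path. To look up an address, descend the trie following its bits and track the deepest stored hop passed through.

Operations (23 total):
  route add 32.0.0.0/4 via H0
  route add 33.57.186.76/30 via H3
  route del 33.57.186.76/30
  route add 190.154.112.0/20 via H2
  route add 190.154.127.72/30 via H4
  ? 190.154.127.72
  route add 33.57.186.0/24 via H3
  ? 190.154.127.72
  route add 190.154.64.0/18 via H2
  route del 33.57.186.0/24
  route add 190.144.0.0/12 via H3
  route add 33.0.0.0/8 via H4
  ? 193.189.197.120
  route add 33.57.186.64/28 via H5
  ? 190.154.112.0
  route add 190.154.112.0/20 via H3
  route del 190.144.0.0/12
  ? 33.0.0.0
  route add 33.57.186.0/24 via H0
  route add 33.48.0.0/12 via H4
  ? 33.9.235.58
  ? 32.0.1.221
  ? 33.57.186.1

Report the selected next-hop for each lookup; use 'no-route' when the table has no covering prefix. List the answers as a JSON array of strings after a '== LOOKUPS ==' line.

Apply in order:
  + 32.0.0.0/4 (H0) depth=4
  + 33.57.186.76/30 (H3) depth=30
  del 33.57.186.76/30 (clear depth 30)
  + 190.154.112.0/20 (H2) depth=20
  + 190.154.127.72/30 (H4) depth=30
  lookup 190.154.127.72: bits 101111101001101001111111010010 walk d0:-→d1:-→d2:-→d3:-→d4:-→d5:-→d6:-→d7:-→d8:-→d9:-→d10:-→d11:-→d12:-→d13:-→d14:-→d15:-→d16:-→d17:-→d18:-→d19:-→d20:H2→d21:-→d22:-→d23:-→d24:-→d25:-→d26:-→d27:-→d28:-→d29:-→d30:H4 -> H4
  + 33.57.186.0/24 (H3) depth=24
  lookup 190.154.127.72: bits 101111101001101001111111010010 walk d0:-→d1:-→d2:-→d3:-→d4:-→d5:-→d6:-→d7:-→d8:-→d9:-→d10:-→d11:-→d12:-→d13:-→d14:-→d15:-→d16:-→d17:-→d18:-→d19:-→d20:H2→d21:-→d22:-→d23:-→d24:-→d25:-→d26:-→d27:-→d28:-→d29:-→d30:H4 -> H4
  + 190.154.64.0/18 (H2) depth=18
  del 33.57.186.0/24 (clear depth 24)
  + 190.144.0.0/12 (H3) depth=12
  + 33.0.0.0/8 (H4) depth=8
  lookup 193.189.197.120: bits 1 walk d0:-→d1:- -> no-route
  + 33.57.186.64/28 (H5) depth=28
  lookup 190.154.112.0: bits 10111110100110100111 walk d0:-→d1:-→d2:-→d3:-→d4:-→d5:-→d6:-→d7:-→d8:-→d9:-→d10:-→d11:-→d12:H3→d13:-→d14:-→d15:-→d16:-→d17:-→d18:H2→d19:-→d20:H2 -> H2
  + 190.154.112.0/20 (H3) depth=20
  del 190.144.0.0/12 (clear depth 12)
  lookup 33.0.0.0: bits 0010000100 walk d0:-→d1:-→d2:-→d3:-→d4:H0→d5:-→d6:-→d7:-→d8:H4→d9:-→d10:- -> H4
  + 33.57.186.0/24 (H0) depth=24
  + 33.48.0.0/12 (H4) depth=12
  lookup 33.9.235.58: bits 0010000100 walk d0:-→d1:-→d2:-→d3:-→d4:H0→d5:-→d6:-→d7:-→d8:H4→d9:-→d10:- -> H4
  lookup 32.0.1.221: bits 0010000 walk d0:-→d1:-→d2:-→d3:-→d4:H0→d5:-→d6:-→d7:- -> H0
  lookup 33.57.186.1: bits 0010000100111001101110100 walk d0:-→d1:-→d2:-→d3:-→d4:H0→d5:-→d6:-→d7:-→d8:H4→d9:-→d10:-→d11:-→d12:H4→d13:-→d14:-→d15:-→d16:-→d17:-→d18:-→d19:-→d20:-→d21:-→d22:-→d23:-→d24:H0→d25:- -> H0

== LOOKUPS ==
["H4","H4","no-route","H2","H4","H4","H0","H0"]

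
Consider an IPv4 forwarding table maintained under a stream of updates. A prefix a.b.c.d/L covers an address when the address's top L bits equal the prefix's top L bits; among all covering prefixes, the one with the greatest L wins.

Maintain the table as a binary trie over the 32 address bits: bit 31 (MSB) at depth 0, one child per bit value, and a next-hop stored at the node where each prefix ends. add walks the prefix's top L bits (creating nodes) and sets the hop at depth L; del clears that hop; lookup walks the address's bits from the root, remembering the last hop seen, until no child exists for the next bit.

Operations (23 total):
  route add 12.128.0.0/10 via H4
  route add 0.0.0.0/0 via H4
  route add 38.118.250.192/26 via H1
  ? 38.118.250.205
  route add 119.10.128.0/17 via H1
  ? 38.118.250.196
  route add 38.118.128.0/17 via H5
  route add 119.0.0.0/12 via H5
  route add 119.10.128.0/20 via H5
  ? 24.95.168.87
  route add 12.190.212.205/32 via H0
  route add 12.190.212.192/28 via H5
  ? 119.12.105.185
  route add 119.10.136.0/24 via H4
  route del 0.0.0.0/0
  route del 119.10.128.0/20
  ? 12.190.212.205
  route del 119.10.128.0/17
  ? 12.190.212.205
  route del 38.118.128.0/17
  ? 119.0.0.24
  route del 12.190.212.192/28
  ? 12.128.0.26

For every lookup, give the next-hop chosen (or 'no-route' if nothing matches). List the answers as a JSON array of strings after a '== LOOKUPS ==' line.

Process each operation:
  + 12.128.0.0/10 (H4) depth=10
  + 0.0.0.0/0 (H4) depth=0
  + 38.118.250.192/26 (H1) depth=26
  Q 38.118.250.205: descend 00100110011101101111101011 ; hops seen [H4,H1] ; pick H1
  + 119.10.128.0/17 (H1) depth=17
  Q 38.118.250.196: descend 00100110011101101111101011 ; hops seen [H4,H1] ; pick H1
  + 38.118.128.0/17 (H5) depth=17
  + 119.0.0.0/12 (H5) depth=12
  + 119.10.128.0/20 (H5) depth=20
  Q 24.95.168.87: descend 000 ; hops seen [H4] ; pick H4
  + 12.190.212.205/32 (H0) depth=32
  + 12.190.212.192/28 (H5) depth=28
  Q 119.12.105.185: descend 0111011100001 ; hops seen [H4,H5] ; pick H5
  + 119.10.136.0/24 (H4) depth=24
  del 0.0.0.0/0 (clear depth 0)
  del 119.10.128.0/20 (clear depth 20)
  Q 12.190.212.205: descend 00001100101111101101010011001101 ; hops seen [H4,H5,H0] ; pick H0
  del 119.10.128.0/17 (clear depth 17)
  Q 12.190.212.205: descend 00001100101111101101010011001101 ; hops seen [H4,H5,H0] ; pick H0
  del 38.118.128.0/17 (clear depth 17)
  Q 119.0.0.24: descend 011101110000 ; hops seen [H5] ; pick H5
  del 12.190.212.192/28 (clear depth 28)
  Q 12.128.0.26: descend 0000110010 ; hops seen [H4] ; pick H4

== LOOKUPS ==
["H1","H1","H4","H5","H0","H0","H5","H4"]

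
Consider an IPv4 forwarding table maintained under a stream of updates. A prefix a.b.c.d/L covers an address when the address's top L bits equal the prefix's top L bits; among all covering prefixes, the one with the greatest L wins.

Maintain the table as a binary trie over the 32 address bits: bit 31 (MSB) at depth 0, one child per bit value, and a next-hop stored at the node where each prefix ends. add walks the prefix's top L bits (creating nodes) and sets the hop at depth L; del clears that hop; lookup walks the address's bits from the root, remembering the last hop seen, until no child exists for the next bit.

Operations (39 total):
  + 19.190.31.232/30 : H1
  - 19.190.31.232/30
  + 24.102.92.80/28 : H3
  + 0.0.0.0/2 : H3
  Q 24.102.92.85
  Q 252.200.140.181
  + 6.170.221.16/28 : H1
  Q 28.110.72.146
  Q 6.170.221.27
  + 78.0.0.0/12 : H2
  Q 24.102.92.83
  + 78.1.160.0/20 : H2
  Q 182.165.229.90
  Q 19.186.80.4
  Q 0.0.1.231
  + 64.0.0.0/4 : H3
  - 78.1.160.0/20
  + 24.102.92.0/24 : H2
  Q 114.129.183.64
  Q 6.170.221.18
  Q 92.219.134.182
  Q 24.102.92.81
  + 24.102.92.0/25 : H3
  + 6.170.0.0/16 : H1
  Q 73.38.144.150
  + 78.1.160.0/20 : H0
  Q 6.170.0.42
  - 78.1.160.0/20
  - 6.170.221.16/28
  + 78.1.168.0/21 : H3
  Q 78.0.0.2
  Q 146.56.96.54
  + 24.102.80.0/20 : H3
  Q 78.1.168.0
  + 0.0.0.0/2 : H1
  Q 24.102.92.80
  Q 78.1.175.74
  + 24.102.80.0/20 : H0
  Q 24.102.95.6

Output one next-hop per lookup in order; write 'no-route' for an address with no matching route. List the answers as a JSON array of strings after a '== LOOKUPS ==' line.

Process each operation:
  add 19.190.31.232/30 -> H1 at depth 30
  del 19.190.31.232/30 (clear depth 30)
  add 24.102.92.80/28 -> H3 at depth 28
  add 0.0.0.0/2 -> H3 at depth 2
  ? 24.102.92.85  path d0:-→d1:-→d2:H3→d3:-→d4:-→d5:-→d6:-→d7:-→d8:-→d9:-→d10:-→d11:-→d12:-→d13:-→d14:-→d15:-→d16:-→d17:-→d18:-→d19:-→d20:-→d21:-→d22:-→d23:-→d24:-→d25:-→d26:-→d27:-→d28:H3  best=H3
  ? 252.200.140.181  path d0:-  best=no-route
  add 6.170.221.16/28 -> H1 at depth 28
  ? 28.110.72.146  path d0:-→d1:-→d2:H3→d3:-→d4:-→d5:-  best=H3
  ? 6.170.221.27  path d0:-→d1:-→d2:H3→d3:-→d4:-→d5:-→d6:-→d7:-→d8:-→d9:-→d10:-→d11:-→d12:-→d13:-→d14:-→d15:-→d16:-→d17:-→d18:-→d19:-→d20:-→d21:-→d22:-→d23:-→d24:-→d25:-→d26:-→d27:-→d28:H1  best=H1
  add 78.0.0.0/12 -> H2 at depth 12
  ? 24.102.92.83  path d0:-→d1:-→d2:H3→d3:-→d4:-→d5:-→d6:-→d7:-→d8:-→d9:-→d10:-→d11:-→d12:-→d13:-→d14:-→d15:-→d16:-→d17:-→d18:-→d19:-→d20:-→d21:-→d22:-→d23:-→d24:-→d25:-→d26:-→d27:-→d28:H3  best=H3
  add 78.1.160.0/20 -> H2 at depth 20
  ? 182.165.229.90  path d0:-  best=no-route
  ? 19.186.80.4  path d0:-→d1:-→d2:H3→d3:-→d4:-→d5:-→d6:-→d7:-→d8:-→d9:-→d10:-→d11:-→d12:-→d13:-  best=H3
  ? 0.0.1.231  path d0:-→d1:-→d2:H3→d3:-→d4:-→d5:-  best=H3
  add 64.0.0.0/4 -> H3 at depth 4
  del 78.1.160.0/20 (clear depth 20)
  add 24.102.92.0/24 -> H2 at depth 24
  ? 114.129.183.64  path d0:-→d1:-→d2:-  best=no-route
  ? 6.170.221.18  path d0:-→d1:-→d2:H3→d3:-→d4:-→d5:-→d6:-→d7:-→d8:-→d9:-→d10:-→d11:-→d12:-→d13:-→d14:-→d15:-→d16:-→d17:-→d18:-→d19:-→d20:-→d21:-→d22:-→d23:-→d24:-→d25:-→d26:-→d27:-→d28:H1  best=H1
  ? 92.219.134.182  path d0:-→d1:-→d2:-→d3:-  best=no-route
  ? 24.102.92.81  path d0:-→d1:-→d2:H3→d3:-→d4:-→d5:-→d6:-→d7:-→d8:-→d9:-→d10:-→d11:-→d12:-→d13:-→d14:-→d15:-→d16:-→d17:-→d18:-→d19:-→d20:-→d21:-→d22:-→d23:-→d24:H2→d25:-→d26:-→d27:-→d28:H3  best=H3
  add 24.102.92.0/25 -> H3 at depth 25
  add 6.170.0.0/16 -> H1 at depth 16
  ? 73.38.144.150  path d0:-→d1:-→d2:-→d3:-→d4:H3→d5:-  best=H3
  add 78.1.160.0/20 -> H0 at depth 20
  ? 6.170.0.42  path d0:-→d1:-→d2:H3→d3:-→d4:-→d5:-→d6:-→d7:-→d8:-→d9:-→d10:-→d11:-→d12:-→d13:-→d14:-→d15:-→d16:H1  best=H1
  del 78.1.160.0/20 (clear depth 20)
  del 6.170.221.16/28 (clear depth 28)
  add 78.1.168.0/21 -> H3 at depth 21
  ? 78.0.0.2  path d0:-→d1:-→d2:-→d3:-→d4:H3→d5:-→d6:-→d7:-→d8:-→d9:-→d10:-→d11:-→d12:H2→d13:-→d14:-→d15:-  best=H2
  ? 146.56.96.54  path d0:-  best=no-route
  add 24.102.80.0/20 -> H3 at depth 20
  ? 78.1.168.0  path d0:-→d1:-→d2:-→d3:-→d4:H3→d5:-→d6:-→d7:-→d8:-→d9:-→d10:-→d11:-→d12:H2→d13:-→d14:-→d15:-→d16:-→d17:-→d18:-→d19:-→d20:-→d21:H3  best=H3
  add 0.0.0.0/2 -> H1 at depth 2
  ? 24.102.92.80  path d0:-→d1:-→d2:H1→d3:-→d4:-→d5:-→d6:-→d7:-→d8:-→d9:-→d10:-→d11:-→d12:-→d13:-→d14:-→d15:-→d16:-→d17:-→d18:-→d19:-→d20:H3→d21:-→d22:-→d23:-→d24:H2→d25:H3→d26:-→d27:-→d28:H3  best=H3
  ? 78.1.175.74  path d0:-→d1:-→d2:-→d3:-→d4:H3→d5:-→d6:-→d7:-→d8:-→d9:-→d10:-→d11:-→d12:H2→d13:-→d14:-→d15:-→d16:-→d17:-→d18:-→d19:-→d20:-→d21:H3  best=H3
  add 24.102.80.0/20 -> H0 at depth 20
  ? 24.102.95.6  path d0:-→d1:-→d2:H1→d3:-→d4:-→d5:-→d6:-→d7:-→d8:-→d9:-→d10:-→d11:-→d12:-→d13:-→d14:-→d15:-→d16:-→d17:-→d18:-→d19:-→d20:H0→d21:-→d22:-  best=H0

== LOOKUPS ==
["H3","no-route","H3","H1","H3","no-route","H3","H3","no-route","H1","no-route","H3","H3","H1","H2","no-route","H3","H3","H3","H0"]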